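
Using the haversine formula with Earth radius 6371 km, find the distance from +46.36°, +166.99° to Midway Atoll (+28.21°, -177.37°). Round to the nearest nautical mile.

1316 nmi

Δλ = -177.37 − 166.99 = -344.36°; wrapped into (−180°, 180°]: 15.64°.
Δφ = 28.21 − 46.36 = -18.15°.
a = sin²(Δφ/2) + cos φ₁ · cos φ₂ · sin²(Δλ/2) = 0.036136.
c = 2·atan2(√a, √(1−a)) = 0.38252 rad → d = 6371·c ≈ 2437.03 km ≈ 1315.89 nmi.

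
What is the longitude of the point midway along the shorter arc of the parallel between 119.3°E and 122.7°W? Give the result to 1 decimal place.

178.3°E

Signed shortest Δλ from +119.3° to -122.7° is +118.0°.
Midpoint longitude = +119.3° + (+118.0°)/2 = +119.3° + 59.0° = +178.3°.
(The naïve average (+119.3 + -122.7)/2 = -1.7° is on the wrong side of the globe.)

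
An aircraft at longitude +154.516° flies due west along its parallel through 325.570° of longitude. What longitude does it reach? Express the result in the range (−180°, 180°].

Start at +154.516°; shift −325.570° → -171.054°.
-171.054° already lies in (−180°, 180°].

-171.054°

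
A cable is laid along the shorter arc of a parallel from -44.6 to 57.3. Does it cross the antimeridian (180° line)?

Signed shortest Δλ = ((57.3 − -44.6 + 180) mod 360) − 180 = 101.9°.
Going east by 101.9° from -44.6° reaches +57.3° without touching 180°.

No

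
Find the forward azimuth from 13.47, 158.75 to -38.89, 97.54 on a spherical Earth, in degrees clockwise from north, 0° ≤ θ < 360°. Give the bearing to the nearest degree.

224°

Δλ = 97.54 − 158.75 = -61.21°.
θ = atan2( sin Δλ · cos φ₂ , cos φ₁ · sin φ₂ − sin φ₁ · cos φ₂ · cos Δλ )
  = atan2(-0.68214, -0.69787) = -135.653° → normalised to [0°, 360°): 224.347°.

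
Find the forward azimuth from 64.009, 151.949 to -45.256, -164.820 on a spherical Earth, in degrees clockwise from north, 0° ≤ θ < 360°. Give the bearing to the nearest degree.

148°

Δλ = -164.820 − 151.949 = -316.769°; wrapped into (−180°, 180°]: 43.231°.
θ = atan2( sin Δλ · cos φ₂ , cos φ₁ · sin φ₂ − sin φ₁ · cos φ₂ · cos Δλ )
  = atan2(0.48216, -0.77227) = 148.022° → normalised to [0°, 360°): 148.022°.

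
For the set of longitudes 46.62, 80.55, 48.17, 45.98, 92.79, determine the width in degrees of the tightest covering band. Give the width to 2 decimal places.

Sort the longitudes: +45.98°, +46.62°, +48.17°, +80.55°, +92.79°.
Eastward gaps between consecutive values (wrapping around): 0.64°, 1.55°, 32.38°, 12.24°, 313.19°.
Largest gap = 313.19° ⇒ minimal covering band is its complement: 360° − 313.19° = 46.81°.
Band runs from +45.98° eastward to +92.79°.

46.81°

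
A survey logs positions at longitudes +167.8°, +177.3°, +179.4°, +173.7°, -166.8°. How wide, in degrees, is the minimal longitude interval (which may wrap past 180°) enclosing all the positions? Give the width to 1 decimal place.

Sort the longitudes: -166.8°, +167.8°, +173.7°, +177.3°, +179.4°.
Eastward gaps between consecutive values (wrapping around): 334.6°, 5.9°, 3.6°, 2.1°, 13.8°.
Largest gap = 334.6° ⇒ minimal covering band is its complement: 360° − 334.6° = 25.4°.
Band runs from +167.8° eastward to -166.8°, crossing the antimeridian.

25.4°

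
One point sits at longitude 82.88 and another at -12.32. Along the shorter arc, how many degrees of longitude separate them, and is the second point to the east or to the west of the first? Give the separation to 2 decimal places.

95.20° west

Raw difference: -12.32 − 82.88 = -95.2°.
Normalise into (−180°, 180°]: -95.2° stays -95.2°.
Negative ⇒ the second point lies to the west; separation 95.20°.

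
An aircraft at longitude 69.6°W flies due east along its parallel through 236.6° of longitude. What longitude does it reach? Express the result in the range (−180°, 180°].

Start at -69.6°; shift +236.6° → +167.0°.
+167.0° already lies in (−180°, 180°].

167.0°E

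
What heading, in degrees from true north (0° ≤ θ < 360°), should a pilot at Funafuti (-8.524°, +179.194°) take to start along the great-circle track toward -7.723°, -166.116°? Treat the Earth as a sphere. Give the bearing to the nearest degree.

Δλ = -166.116 − 179.194 = -345.310°; wrapped into (−180°, 180°]: 14.690°.
θ = atan2( sin Δλ · cos φ₂ , cos φ₁ · sin φ₂ − sin φ₁ · cos φ₂ · cos Δλ )
  = atan2(0.25129, 0.00918) = 87.908° → normalised to [0°, 360°): 87.908°.

88°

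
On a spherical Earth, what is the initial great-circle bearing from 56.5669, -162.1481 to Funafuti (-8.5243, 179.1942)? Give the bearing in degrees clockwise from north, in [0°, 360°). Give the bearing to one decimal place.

Δλ = 179.1942 − -162.1481 = 341.3423°; wrapped into (−180°, 180°]: -18.6577°.
θ = atan2( sin Δλ · cos φ₂ , cos φ₁ · sin φ₂ − sin φ₁ · cos φ₂ · cos Δλ )
  = atan2(-0.31638, -0.86361) = -159.880° → normalised to [0°, 360°): 200.120°.

200.1°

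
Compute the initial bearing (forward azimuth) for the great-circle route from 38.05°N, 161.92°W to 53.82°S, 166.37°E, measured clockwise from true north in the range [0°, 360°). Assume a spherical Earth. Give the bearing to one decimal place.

198.2°

Δλ = 166.37 − -161.92 = 328.29°; wrapped into (−180°, 180°]: -31.71°.
θ = atan2( sin Δλ · cos φ₂ , cos φ₁ · sin φ₂ − sin φ₁ · cos φ₂ · cos Δλ )
  = atan2(-0.31029, -0.94515) = -161.825° → normalised to [0°, 360°): 198.175°.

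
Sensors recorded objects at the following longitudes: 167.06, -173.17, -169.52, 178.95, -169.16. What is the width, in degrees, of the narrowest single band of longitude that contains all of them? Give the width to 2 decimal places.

Sort the longitudes: -173.17°, -169.52°, -169.16°, +167.06°, +178.95°.
Eastward gaps between consecutive values (wrapping around): 3.65°, 0.36°, 336.22°, 11.89°, 7.88°.
Largest gap = 336.22° ⇒ minimal covering band is its complement: 360° − 336.22° = 23.78°.
Band runs from +167.06° eastward to -169.16°, crossing the antimeridian.

23.78°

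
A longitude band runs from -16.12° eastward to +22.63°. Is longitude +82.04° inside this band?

Band width going east from -16.12° to +22.63°: ((22.63 − -16.12) mod 360) = 38.75°.
Offset of +82.04° east of the west edge: ((82.04 − -16.12) mod 360) = 98.16°.
98.16° > 38.75° ⇒ outside.

No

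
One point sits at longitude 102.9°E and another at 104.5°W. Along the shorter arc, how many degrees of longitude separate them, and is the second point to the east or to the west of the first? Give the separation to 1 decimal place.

152.6° east

Raw difference: -104.5 − 102.9 = -207.4°.
Normalise into (−180°, 180°]: -207.4° + 360° = 152.6°.
Positive ⇒ the second point lies to the east; separation 152.6°.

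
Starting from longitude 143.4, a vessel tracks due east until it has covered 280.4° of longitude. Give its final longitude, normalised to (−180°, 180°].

Start at +143.4°; shift +280.4° → +423.8°.
+423.8° lies outside (−180°, 180°]; subtract 360° → +63.8°.

+63.8°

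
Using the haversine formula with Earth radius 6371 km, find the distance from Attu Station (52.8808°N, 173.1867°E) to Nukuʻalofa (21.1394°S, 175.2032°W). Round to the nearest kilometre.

8307 km

Δλ = -175.2032 − 173.1867 = -348.3899°; wrapped into (−180°, 180°]: 11.6101°.
Δφ = -21.1394 − 52.8808 = -74.0202°.
a = sin²(Δφ/2) + cos φ₁ · cos φ₂ · sin²(Δλ/2) = 0.368109.
c = 2·atan2(√a, √(1−a)) = 1.30386 rad → d = 6371·c ≈ 8306.86 km.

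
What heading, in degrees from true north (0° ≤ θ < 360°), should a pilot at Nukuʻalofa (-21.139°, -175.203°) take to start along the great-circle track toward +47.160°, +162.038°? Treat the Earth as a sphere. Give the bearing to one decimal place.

Δλ = 162.038 − -175.203 = 337.241°; wrapped into (−180°, 180°]: -22.759°.
θ = atan2( sin Δλ · cos φ₂ , cos φ₁ · sin φ₂ − sin φ₁ · cos φ₂ · cos Δλ )
  = atan2(-0.26304, 0.91003) = -16.122° → normalised to [0°, 360°): 343.878°.

343.9°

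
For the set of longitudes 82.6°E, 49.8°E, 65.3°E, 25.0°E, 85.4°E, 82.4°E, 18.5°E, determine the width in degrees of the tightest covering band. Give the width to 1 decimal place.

Sort the longitudes: +18.5°, +25.0°, +49.8°, +65.3°, +82.4°, +82.6°, +85.4°.
Eastward gaps between consecutive values (wrapping around): 6.5°, 24.8°, 15.5°, 17.1°, 0.2°, 2.8°, 293.1°.
Largest gap = 293.1° ⇒ minimal covering band is its complement: 360° − 293.1° = 66.9°.
Band runs from +18.5° eastward to +85.4°.

66.9°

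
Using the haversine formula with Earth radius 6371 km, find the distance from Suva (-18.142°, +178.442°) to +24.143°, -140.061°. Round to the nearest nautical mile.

Δλ = -140.061 − 178.442 = -318.503°; wrapped into (−180°, 180°]: 41.497°.
Δφ = 24.143 − -18.142 = 42.285°.
a = sin²(Δφ/2) + cos φ₁ · cos φ₂ · sin²(Δλ/2) = 0.238930.
c = 2·atan2(√a, √(1−a)) = 1.02144 rad → d = 6371·c ≈ 6507.58 km ≈ 3513.81 nmi.

3514 nmi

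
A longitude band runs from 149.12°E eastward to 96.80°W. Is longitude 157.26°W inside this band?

Yes

Band width going east from +149.12° to -96.80°: ((-96.80 − 149.12) mod 360) = 114.08°.
Offset of -157.26° east of the west edge: ((-157.26 − 149.12) mod 360) = 53.62°.
53.62° ≤ 114.08° ⇒ inside.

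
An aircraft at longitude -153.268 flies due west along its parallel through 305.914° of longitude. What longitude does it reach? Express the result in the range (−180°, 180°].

-99.182°

Start at -153.268°; shift −305.914° → -459.182°.
-459.182° lies outside (−180°, 180°]; add 360° → -99.182°.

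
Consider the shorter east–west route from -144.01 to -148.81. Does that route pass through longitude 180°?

No

Signed shortest Δλ = ((-148.81 − -144.01 + 180) mod 360) − 180 = -4.8°.
Going west by 4.8° from -144.01° reaches -148.81° without touching 180°.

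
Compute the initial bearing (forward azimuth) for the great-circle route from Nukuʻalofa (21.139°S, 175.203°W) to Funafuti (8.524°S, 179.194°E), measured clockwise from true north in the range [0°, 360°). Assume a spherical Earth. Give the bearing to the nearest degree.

Δλ = 179.194 − -175.203 = 354.397°; wrapped into (−180°, 180°]: -5.603°.
θ = atan2( sin Δλ · cos φ₂ , cos φ₁ · sin φ₂ − sin φ₁ · cos φ₂ · cos Δλ )
  = atan2(-0.09656, 0.21669) = -24.017° → normalised to [0°, 360°): 335.983°.

336°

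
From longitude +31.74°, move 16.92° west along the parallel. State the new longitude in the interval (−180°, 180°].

+14.82°

Start at +31.74°; shift −16.92° → +14.82°.
+14.82° already lies in (−180°, 180°].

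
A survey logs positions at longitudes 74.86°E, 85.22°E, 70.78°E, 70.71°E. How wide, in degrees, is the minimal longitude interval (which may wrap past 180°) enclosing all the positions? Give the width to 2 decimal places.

Sort the longitudes: +70.71°, +70.78°, +74.86°, +85.22°.
Eastward gaps between consecutive values (wrapping around): 0.07°, 4.08°, 10.36°, 345.49°.
Largest gap = 345.49° ⇒ minimal covering band is its complement: 360° − 345.49° = 14.51°.
Band runs from +70.71° eastward to +85.22°.

14.51°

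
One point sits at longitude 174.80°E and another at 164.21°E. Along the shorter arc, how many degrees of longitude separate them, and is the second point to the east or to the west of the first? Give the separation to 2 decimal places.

Raw difference: 164.21 − 174.80 = -10.59°.
Normalise into (−180°, 180°]: -10.59° stays -10.59°.
Negative ⇒ the second point lies to the west; separation 10.59°.

10.59° west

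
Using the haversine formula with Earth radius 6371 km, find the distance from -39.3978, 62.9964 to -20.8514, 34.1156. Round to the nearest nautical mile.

Δλ = 34.1156 − 62.9964 = -28.8808°.
Δφ = -20.8514 − -39.3978 = 18.5464°.
a = sin²(Δφ/2) + cos φ₁ · cos φ₂ · sin²(Δλ/2) = 0.070875.
c = 2·atan2(√a, √(1−a)) = 0.53895 rad → d = 6371·c ≈ 3433.62 km ≈ 1854.01 nmi.

1854 nmi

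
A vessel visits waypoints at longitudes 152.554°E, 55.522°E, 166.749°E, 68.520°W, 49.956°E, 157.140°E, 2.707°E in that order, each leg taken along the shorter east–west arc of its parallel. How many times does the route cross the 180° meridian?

Leg 1: +152.554° → +55.522°, shortest Δλ = -97.032° (west) — does not cross 180°.
Leg 2: +55.522° → +166.749°, shortest Δλ = 111.227° (east) — does not cross 180°.
Leg 3: +166.749° → -68.520°, shortest Δλ = 124.731° (east) — crosses 180°.
Leg 4: -68.520° → +49.956°, shortest Δλ = 118.476° (east) — does not cross 180°.
Leg 5: +49.956° → +157.140°, shortest Δλ = 107.184° (east) — does not cross 180°.
Leg 6: +157.140° → +2.707°, shortest Δλ = -154.433° (west) — does not cross 180°.
Total crossings: 1.

1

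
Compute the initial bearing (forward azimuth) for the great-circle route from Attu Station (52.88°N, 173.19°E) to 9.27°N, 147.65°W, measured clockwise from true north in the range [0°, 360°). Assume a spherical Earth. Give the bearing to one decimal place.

Δλ = -147.65 − 173.19 = -320.84°; wrapped into (−180°, 180°]: 39.16°.
θ = atan2( sin Δλ · cos φ₂ , cos φ₁ · sin φ₂ − sin φ₁ · cos φ₂ · cos Δλ )
  = atan2(0.62324, -0.51298) = 129.457° → normalised to [0°, 360°): 129.457°.

129.5°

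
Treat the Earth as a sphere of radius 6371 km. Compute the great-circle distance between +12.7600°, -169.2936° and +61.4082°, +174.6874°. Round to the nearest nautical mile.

Δλ = 174.6874 − -169.2936 = 343.9810°; wrapped into (−180°, 180°]: -16.0190°.
Δφ = 61.4082 − 12.7600 = 48.6482°.
a = sin²(Δφ/2) + cos φ₁ · cos φ₂ · sin²(Δλ/2) = 0.178722.
c = 2·atan2(√a, √(1−a)) = 0.87297 rad → d = 6371·c ≈ 5561.66 km ≈ 3003.06 nmi.

3003 nmi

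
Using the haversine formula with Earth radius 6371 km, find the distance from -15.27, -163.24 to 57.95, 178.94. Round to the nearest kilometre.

Δλ = 178.94 − -163.24 = 342.18°; wrapped into (−180°, 180°]: -17.82°.
Δφ = 57.95 − -15.27 = 73.22°.
a = sin²(Δφ/2) + cos φ₁ · cos φ₂ · sin²(Δλ/2) = 0.367932.
c = 2·atan2(√a, √(1−a)) = 1.30349 rad → d = 6371·c ≈ 8304.52 km.

8305 km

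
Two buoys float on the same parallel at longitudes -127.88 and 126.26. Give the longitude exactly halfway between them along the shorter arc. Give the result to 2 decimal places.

Signed shortest Δλ from -127.88° to +126.26° is -105.86°.
Midpoint longitude = -127.88° + (-105.86°)/2 = -127.88° − 52.93° = -180.81°.
Normalise into (−180°, 180°]: +179.19°.
(The naïve average (-127.88 + +126.26)/2 = -0.81° is on the wrong side of the globe.)

+179.19°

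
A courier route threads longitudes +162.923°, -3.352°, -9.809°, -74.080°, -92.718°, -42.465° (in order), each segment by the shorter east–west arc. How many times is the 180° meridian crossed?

Leg 1: +162.923° → -3.352°, shortest Δλ = -166.275° (west) — does not cross 180°.
Leg 2: -3.352° → -9.809°, shortest Δλ = -6.457° (west) — does not cross 180°.
Leg 3: -9.809° → -74.080°, shortest Δλ = -64.271° (west) — does not cross 180°.
Leg 4: -74.080° → -92.718°, shortest Δλ = -18.638° (west) — does not cross 180°.
Leg 5: -92.718° → -42.465°, shortest Δλ = 50.253° (east) — does not cross 180°.
Total crossings: 0.

0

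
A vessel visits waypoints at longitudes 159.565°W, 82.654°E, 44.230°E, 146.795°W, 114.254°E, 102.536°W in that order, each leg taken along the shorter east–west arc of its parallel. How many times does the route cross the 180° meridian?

Leg 1: -159.565° → +82.654°, shortest Δλ = -117.781° (west) — crosses 180°.
Leg 2: +82.654° → +44.230°, shortest Δλ = -38.424° (west) — does not cross 180°.
Leg 3: +44.230° → -146.795°, shortest Δλ = 168.975° (east) — crosses 180°.
Leg 4: -146.795° → +114.254°, shortest Δλ = -98.951° (west) — crosses 180°.
Leg 5: +114.254° → -102.536°, shortest Δλ = 143.21° (east) — crosses 180°.
Total crossings: 4.

4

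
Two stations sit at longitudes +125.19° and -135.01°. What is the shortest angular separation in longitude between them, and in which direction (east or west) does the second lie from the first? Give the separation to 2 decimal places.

Raw difference: -135.01 − 125.19 = -260.2°.
Normalise into (−180°, 180°]: -260.2° + 360° = 99.8°.
Positive ⇒ the second point lies to the east; separation 99.80°.

99.80° east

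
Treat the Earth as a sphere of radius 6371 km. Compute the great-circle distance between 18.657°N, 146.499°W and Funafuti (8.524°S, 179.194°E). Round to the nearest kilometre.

4826 km

Δλ = 179.194 − -146.499 = 325.693°; wrapped into (−180°, 180°]: -34.307°.
Δφ = -8.524 − 18.657 = -27.181°.
a = sin²(Δφ/2) + cos φ₁ · cos φ₂ · sin²(Δλ/2) = 0.136720.
c = 2·atan2(√a, √(1−a)) = 0.75749 rad → d = 6371·c ≈ 4825.99 km.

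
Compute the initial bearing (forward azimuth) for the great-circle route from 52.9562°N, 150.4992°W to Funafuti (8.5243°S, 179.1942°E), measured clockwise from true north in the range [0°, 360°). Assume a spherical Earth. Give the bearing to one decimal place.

212.9°

Δλ = 179.1942 − -150.4992 = 329.6934°; wrapped into (−180°, 180°]: -30.3066°.
θ = atan2( sin Δλ · cos φ₂ , cos φ₁ · sin φ₂ − sin φ₁ · cos φ₂ · cos Δλ )
  = atan2(-0.49905, -0.77078) = -147.078° → normalised to [0°, 360°): 212.922°.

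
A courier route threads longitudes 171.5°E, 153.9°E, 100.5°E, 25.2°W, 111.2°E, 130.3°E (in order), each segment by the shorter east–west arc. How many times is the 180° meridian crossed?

Leg 1: +171.5° → +153.9°, shortest Δλ = -17.6° (west) — does not cross 180°.
Leg 2: +153.9° → +100.5°, shortest Δλ = -53.4° (west) — does not cross 180°.
Leg 3: +100.5° → -25.2°, shortest Δλ = -125.7° (west) — does not cross 180°.
Leg 4: -25.2° → +111.2°, shortest Δλ = 136.4° (east) — does not cross 180°.
Leg 5: +111.2° → +130.3°, shortest Δλ = 19.1° (east) — does not cross 180°.
Total crossings: 0.

0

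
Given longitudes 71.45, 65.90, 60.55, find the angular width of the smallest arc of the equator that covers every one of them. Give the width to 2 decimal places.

10.90°

Sort the longitudes: +60.55°, +65.90°, +71.45°.
Eastward gaps between consecutive values (wrapping around): 5.35°, 5.55°, 349.10°.
Largest gap = 349.10° ⇒ minimal covering band is its complement: 360° − 349.10° = 10.90°.
Band runs from +60.55° eastward to +71.45°.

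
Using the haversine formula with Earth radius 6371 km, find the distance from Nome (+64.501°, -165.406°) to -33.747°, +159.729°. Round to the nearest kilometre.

11341 km

Δλ = 159.729 − -165.406 = 325.135°; wrapped into (−180°, 180°]: -34.865°.
Δφ = -33.747 − 64.501 = -98.248°.
a = sin²(Δφ/2) + cos φ₁ · cos φ₂ · sin²(Δλ/2) = 0.603855.
c = 2·atan2(√a, √(1−a)) = 1.78003 rad → d = 6371·c ≈ 11340.57 km.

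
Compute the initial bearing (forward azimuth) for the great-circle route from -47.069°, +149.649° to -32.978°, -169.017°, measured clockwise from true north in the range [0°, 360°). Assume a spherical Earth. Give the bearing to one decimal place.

Δλ = -169.017 − 149.649 = -318.666°; wrapped into (−180°, 180°]: 41.334°.
θ = atan2( sin Δλ · cos φ₂ , cos φ₁ · sin φ₂ − sin φ₁ · cos φ₂ · cos Δλ )
  = atan2(0.55404, 0.09045) = 80.728° → normalised to [0°, 360°): 80.728°.

80.7°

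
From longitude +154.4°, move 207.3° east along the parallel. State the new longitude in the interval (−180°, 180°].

Start at +154.4°; shift +207.3° → +361.7°.
+361.7° lies outside (−180°, 180°]; subtract 360° → +1.7°.

+1.7°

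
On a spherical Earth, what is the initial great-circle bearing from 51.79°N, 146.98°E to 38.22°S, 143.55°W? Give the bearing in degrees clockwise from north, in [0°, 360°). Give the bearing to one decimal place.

Δλ = -143.55 − 146.98 = -290.53°; wrapped into (−180°, 180°]: 69.47°.
θ = atan2( sin Δλ · cos φ₂ , cos φ₁ · sin φ₂ − sin φ₁ · cos φ₂ · cos Δλ )
  = atan2(0.73574, -0.59917) = 129.159° → normalised to [0°, 360°): 129.159°.

129.2°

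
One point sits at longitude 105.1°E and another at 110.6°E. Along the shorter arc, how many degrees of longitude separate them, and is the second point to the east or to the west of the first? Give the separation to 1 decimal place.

Raw difference: 110.6 − 105.1 = 5.5°.
Normalise into (−180°, 180°]: 5.5° stays 5.5°.
Positive ⇒ the second point lies to the east; separation 5.5°.

5.5° east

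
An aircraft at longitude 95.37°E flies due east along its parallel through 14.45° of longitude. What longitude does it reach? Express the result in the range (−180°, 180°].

Start at +95.37°; shift +14.45° → +109.82°.
+109.82° already lies in (−180°, 180°].

109.82°E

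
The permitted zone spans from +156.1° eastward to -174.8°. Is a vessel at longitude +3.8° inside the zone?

No

Band width going east from +156.1° to -174.8°: ((-174.8 − 156.1) mod 360) = 29.1°.
Offset of +3.8° east of the west edge: ((3.8 − 156.1) mod 360) = 207.7°.
207.7° > 29.1° ⇒ outside.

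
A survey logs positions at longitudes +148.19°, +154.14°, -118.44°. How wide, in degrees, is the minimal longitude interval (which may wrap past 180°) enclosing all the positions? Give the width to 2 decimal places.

93.37°

Sort the longitudes: -118.44°, +148.19°, +154.14°.
Eastward gaps between consecutive values (wrapping around): 266.63°, 5.95°, 87.42°.
Largest gap = 266.63° ⇒ minimal covering band is its complement: 360° − 266.63° = 93.37°.
Band runs from +148.19° eastward to -118.44°, crossing the antimeridian.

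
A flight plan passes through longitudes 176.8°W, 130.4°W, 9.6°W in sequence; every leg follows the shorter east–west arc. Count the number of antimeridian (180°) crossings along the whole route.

Leg 1: -176.8° → -130.4°, shortest Δλ = 46.4° (east) — does not cross 180°.
Leg 2: -130.4° → -9.6°, shortest Δλ = 120.8° (east) — does not cross 180°.
Total crossings: 0.

0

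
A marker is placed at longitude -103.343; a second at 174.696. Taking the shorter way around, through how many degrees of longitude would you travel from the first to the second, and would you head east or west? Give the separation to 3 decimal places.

81.961° west

Raw difference: 174.696 − -103.343 = 278.039°.
Normalise into (−180°, 180°]: 278.039° − 360° = -81.961°.
Negative ⇒ the second point lies to the west; separation 81.961°.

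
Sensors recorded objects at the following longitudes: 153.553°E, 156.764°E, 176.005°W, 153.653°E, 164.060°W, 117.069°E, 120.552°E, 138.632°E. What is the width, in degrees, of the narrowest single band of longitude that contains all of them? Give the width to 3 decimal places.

78.871°

Sort the longitudes: -176.005°, -164.060°, +117.069°, +120.552°, +138.632°, +153.553°, +153.653°, +156.764°.
Eastward gaps between consecutive values (wrapping around): 11.945°, 281.129°, 3.483°, 18.080°, 14.921°, 0.100°, 3.111°, 27.231°.
Largest gap = 281.129° ⇒ minimal covering band is its complement: 360° − 281.129° = 78.871°.
Band runs from +117.069° eastward to -164.060°, crossing the antimeridian.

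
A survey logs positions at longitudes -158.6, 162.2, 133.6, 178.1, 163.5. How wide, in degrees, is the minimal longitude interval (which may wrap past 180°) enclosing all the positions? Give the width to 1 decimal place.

67.8°

Sort the longitudes: -158.6°, +133.6°, +162.2°, +163.5°, +178.1°.
Eastward gaps between consecutive values (wrapping around): 292.2°, 28.6°, 1.3°, 14.6°, 23.3°.
Largest gap = 292.2° ⇒ minimal covering band is its complement: 360° − 292.2° = 67.8°.
Band runs from +133.6° eastward to -158.6°, crossing the antimeridian.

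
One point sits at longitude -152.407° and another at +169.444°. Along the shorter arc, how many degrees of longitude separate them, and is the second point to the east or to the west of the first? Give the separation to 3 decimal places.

Raw difference: 169.444 − -152.407 = 321.851°.
Normalise into (−180°, 180°]: 321.851° − 360° = -38.149°.
Negative ⇒ the second point lies to the west; separation 38.149°.

38.149° west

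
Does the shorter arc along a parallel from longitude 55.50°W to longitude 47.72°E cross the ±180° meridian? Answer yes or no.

No

Signed shortest Δλ = ((47.72 − -55.50 + 180) mod 360) − 180 = 103.22°.
Going east by 103.22° from -55.50° reaches +47.72° without touching 180°.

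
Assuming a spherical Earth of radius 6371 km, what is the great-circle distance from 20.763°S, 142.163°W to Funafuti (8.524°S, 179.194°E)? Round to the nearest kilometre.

Δλ = 179.194 − -142.163 = 321.357°; wrapped into (−180°, 180°]: -38.643°.
Δφ = -8.524 − -20.763 = 12.239°.
a = sin²(Δφ/2) + cos φ₁ · cos φ₂ · sin²(Δλ/2) = 0.112598.
c = 2·atan2(√a, √(1−a)) = 0.68439 rad → d = 6371·c ≈ 4360.25 km.

4360 km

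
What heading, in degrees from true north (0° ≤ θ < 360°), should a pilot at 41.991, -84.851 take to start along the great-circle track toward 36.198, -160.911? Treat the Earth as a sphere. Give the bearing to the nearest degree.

292°

Δλ = -160.911 − -84.851 = -76.060°.
θ = atan2( sin Δλ · cos φ₂ , cos φ₁ · sin φ₂ − sin φ₁ · cos φ₂ · cos Δλ )
  = atan2(-0.78321, 0.30889) = -68.477° → normalised to [0°, 360°): 291.523°.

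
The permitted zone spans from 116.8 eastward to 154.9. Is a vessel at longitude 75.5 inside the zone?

Band width going east from +116.8° to +154.9°: ((154.9 − 116.8) mod 360) = 38.1°.
Offset of +75.5° east of the west edge: ((75.5 − 116.8) mod 360) = 318.7°.
318.7° > 38.1° ⇒ outside.

No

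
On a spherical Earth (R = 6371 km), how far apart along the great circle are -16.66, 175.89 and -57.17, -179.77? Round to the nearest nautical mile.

Δλ = -179.77 − 175.89 = -355.66°; wrapped into (−180°, 180°]: 4.34°.
Δφ = -57.17 − -16.66 = -40.51°.
a = sin²(Δφ/2) + cos φ₁ · cos φ₂ · sin²(Δλ/2) = 0.120598.
c = 2·atan2(√a, √(1−a)) = 0.70932 rad → d = 6371·c ≈ 4519.09 km ≈ 2440.12 nmi.

2440 nmi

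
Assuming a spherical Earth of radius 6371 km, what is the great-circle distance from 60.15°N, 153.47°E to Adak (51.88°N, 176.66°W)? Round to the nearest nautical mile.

Δλ = -176.66 − 153.47 = -330.13°; wrapped into (−180°, 180°]: 29.87°.
Δφ = 51.88 − 60.15 = -8.27°.
a = sin²(Δφ/2) + cos φ₁ · cos φ₂ · sin²(Δλ/2) = 0.025608.
c = 2·atan2(√a, √(1−a)) = 0.32143 rad → d = 6371·c ≈ 2047.83 km ≈ 1105.74 nmi.

1106 nmi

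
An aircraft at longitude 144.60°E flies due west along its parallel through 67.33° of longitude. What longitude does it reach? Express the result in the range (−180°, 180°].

Start at +144.60°; shift −67.33° → +77.27°.
+77.27° already lies in (−180°, 180°].

77.27°E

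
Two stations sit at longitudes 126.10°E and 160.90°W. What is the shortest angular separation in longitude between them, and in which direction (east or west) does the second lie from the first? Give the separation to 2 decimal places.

Raw difference: -160.90 − 126.10 = -287.0°.
Normalise into (−180°, 180°]: -287.0° + 360° = 73.0°.
Positive ⇒ the second point lies to the east; separation 73.00°.

73.00° east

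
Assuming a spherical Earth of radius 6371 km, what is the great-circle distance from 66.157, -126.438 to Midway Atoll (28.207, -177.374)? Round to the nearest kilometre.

Δλ = -177.374 − -126.438 = -50.936°.
Δφ = 28.207 − 66.157 = -37.950°.
a = sin²(Δφ/2) + cos φ₁ · cos φ₂ · sin²(Δλ/2) = 0.171595.
c = 2·atan2(√a, √(1−a)) = 0.85422 rad → d = 6371·c ≈ 5442.20 km.

5442 km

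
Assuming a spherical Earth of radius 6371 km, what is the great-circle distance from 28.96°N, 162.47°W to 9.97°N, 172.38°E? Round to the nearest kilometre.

Δλ = 172.38 − -162.47 = 334.85°; wrapped into (−180°, 180°]: -25.15°.
Δφ = 9.97 − 28.96 = -18.99°.
a = sin²(Δφ/2) + cos φ₁ · cos φ₂ · sin²(Δλ/2) = 0.068060.
c = 2·atan2(√a, √(1−a)) = 0.52787 rad → d = 6371·c ≈ 3363.08 km.

3363 km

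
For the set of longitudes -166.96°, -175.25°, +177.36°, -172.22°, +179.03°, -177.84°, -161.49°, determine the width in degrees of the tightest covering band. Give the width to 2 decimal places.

Sort the longitudes: -177.84°, -175.25°, -172.22°, -166.96°, -161.49°, +177.36°, +179.03°.
Eastward gaps between consecutive values (wrapping around): 2.59°, 3.03°, 5.26°, 5.47°, 338.85°, 1.67°, 3.13°.
Largest gap = 338.85° ⇒ minimal covering band is its complement: 360° − 338.85° = 21.15°.
Band runs from +177.36° eastward to -161.49°, crossing the antimeridian.

21.15°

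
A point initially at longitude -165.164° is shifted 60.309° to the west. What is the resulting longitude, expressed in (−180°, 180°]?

Start at -165.164°; shift −60.309° → -225.473°.
-225.473° lies outside (−180°, 180°]; add 360° → +134.527°.

+134.527°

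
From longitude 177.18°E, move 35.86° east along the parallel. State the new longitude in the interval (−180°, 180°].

Start at +177.18°; shift +35.86° → +213.04°.
+213.04° lies outside (−180°, 180°]; subtract 360° → -146.96°.

146.96°W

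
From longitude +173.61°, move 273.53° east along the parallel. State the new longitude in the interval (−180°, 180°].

Start at +173.61°; shift +273.53° → +447.14°.
+447.14° lies outside (−180°, 180°]; subtract 360° → +87.14°.

+87.14°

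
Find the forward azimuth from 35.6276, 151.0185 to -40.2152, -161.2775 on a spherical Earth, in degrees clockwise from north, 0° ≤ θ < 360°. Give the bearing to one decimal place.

145.6°

Δλ = -161.2775 − 151.0185 = -312.2960°; wrapped into (−180°, 180°]: 47.7040°.
θ = atan2( sin Δλ · cos φ₂ , cos φ₁ · sin φ₂ − sin φ₁ · cos φ₂ · cos Δλ )
  = atan2(0.56484, -0.82415) = 145.575° → normalised to [0°, 360°): 145.575°.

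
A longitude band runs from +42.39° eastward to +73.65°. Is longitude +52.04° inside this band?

Band width going east from +42.39° to +73.65°: ((73.65 − 42.39) mod 360) = 31.26°.
Offset of +52.04° east of the west edge: ((52.04 − 42.39) mod 360) = 9.65°.
9.65° ≤ 31.26° ⇒ inside.

Yes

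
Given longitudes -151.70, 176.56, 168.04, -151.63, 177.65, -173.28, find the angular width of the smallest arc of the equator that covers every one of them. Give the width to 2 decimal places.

40.33°

Sort the longitudes: -173.28°, -151.70°, -151.63°, +168.04°, +176.56°, +177.65°.
Eastward gaps between consecutive values (wrapping around): 21.58°, 0.07°, 319.67°, 8.52°, 1.09°, 9.07°.
Largest gap = 319.67° ⇒ minimal covering band is its complement: 360° − 319.67° = 40.33°.
Band runs from +168.04° eastward to -151.63°, crossing the antimeridian.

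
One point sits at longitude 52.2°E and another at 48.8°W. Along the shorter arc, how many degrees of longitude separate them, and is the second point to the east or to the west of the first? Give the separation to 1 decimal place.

101.0° west

Raw difference: -48.8 − 52.2 = -101.0°.
Normalise into (−180°, 180°]: -101.0° stays -101.0°.
Negative ⇒ the second point lies to the west; separation 101.0°.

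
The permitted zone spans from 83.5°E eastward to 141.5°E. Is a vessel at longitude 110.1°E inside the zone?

Band width going east from +83.5° to +141.5°: ((141.5 − 83.5) mod 360) = 58.0°.
Offset of +110.1° east of the west edge: ((110.1 − 83.5) mod 360) = 26.6°.
26.6° ≤ 58.0° ⇒ inside.

Yes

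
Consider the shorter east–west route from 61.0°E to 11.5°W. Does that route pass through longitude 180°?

No

Signed shortest Δλ = ((-11.5 − 61.0 + 180) mod 360) − 180 = -72.5°.
Going west by 72.5° from +61.0° reaches -11.5° without touching 180°.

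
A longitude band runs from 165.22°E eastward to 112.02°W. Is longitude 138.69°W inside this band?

Band width going east from +165.22° to -112.02°: ((-112.02 − 165.22) mod 360) = 82.76°.
Offset of -138.69° east of the west edge: ((-138.69 − 165.22) mod 360) = 56.09°.
56.09° ≤ 82.76° ⇒ inside.

Yes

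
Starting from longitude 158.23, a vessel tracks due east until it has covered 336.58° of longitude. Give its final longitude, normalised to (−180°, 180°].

Start at +158.23°; shift +336.58° → +494.81°.
+494.81° lies outside (−180°, 180°]; subtract 360° → +134.81°.

+134.81°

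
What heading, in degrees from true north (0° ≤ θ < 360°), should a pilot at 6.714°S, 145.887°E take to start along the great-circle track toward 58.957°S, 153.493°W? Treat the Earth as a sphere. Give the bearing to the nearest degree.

151°

Δλ = -153.493 − 145.887 = -299.380°; wrapped into (−180°, 180°]: 60.620°.
θ = atan2( sin Δλ · cos φ₂ , cos φ₁ · sin φ₂ − sin φ₁ · cos φ₂ · cos Δλ )
  = atan2(0.44936, -0.82133) = 151.316° → normalised to [0°, 360°): 151.316°.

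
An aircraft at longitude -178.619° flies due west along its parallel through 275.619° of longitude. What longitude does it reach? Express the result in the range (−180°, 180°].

-94.238°

Start at -178.619°; shift −275.619° → -454.238°.
-454.238° lies outside (−180°, 180°]; add 360° → -94.238°.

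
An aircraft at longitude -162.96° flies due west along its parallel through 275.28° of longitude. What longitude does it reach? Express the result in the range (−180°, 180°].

Start at -162.96°; shift −275.28° → -438.24°.
-438.24° lies outside (−180°, 180°]; add 360° → -78.24°.

-78.24°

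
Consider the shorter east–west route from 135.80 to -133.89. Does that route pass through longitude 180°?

Naïve |-133.89 − 135.80| = 269.69° > 180°, so the shorter arc goes the other way round — across 180°.
Signed shortest Δλ = ((-133.89 − 135.80 + 180) mod 360) − 180 = 90.31°.
Going east by 90.31° from +135.80° passes through 180° before reaching -133.89°.

Yes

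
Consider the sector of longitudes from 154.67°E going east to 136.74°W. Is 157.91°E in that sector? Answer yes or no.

Yes

Band width going east from +154.67° to -136.74°: ((-136.74 − 154.67) mod 360) = 68.59°.
Offset of +157.91° east of the west edge: ((157.91 − 154.67) mod 360) = 3.24°.
3.24° ≤ 68.59° ⇒ inside.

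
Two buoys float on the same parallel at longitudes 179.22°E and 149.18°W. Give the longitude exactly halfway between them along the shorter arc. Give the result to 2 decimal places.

164.98°W

Signed shortest Δλ from +179.22° to -149.18° is +31.60°.
Midpoint longitude = +179.22° + (+31.60°)/2 = +179.22° + 15.80° = +195.02°.
Normalise into (−180°, 180°]: -164.98°.
(The naïve average (+179.22 + -149.18)/2 = 15.02° is on the wrong side of the globe.)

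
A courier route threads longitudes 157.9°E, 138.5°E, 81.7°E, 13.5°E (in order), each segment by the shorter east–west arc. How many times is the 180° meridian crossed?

0

Leg 1: +157.9° → +138.5°, shortest Δλ = -19.4° (west) — does not cross 180°.
Leg 2: +138.5° → +81.7°, shortest Δλ = -56.8° (west) — does not cross 180°.
Leg 3: +81.7° → +13.5°, shortest Δλ = -68.2° (west) — does not cross 180°.
Total crossings: 0.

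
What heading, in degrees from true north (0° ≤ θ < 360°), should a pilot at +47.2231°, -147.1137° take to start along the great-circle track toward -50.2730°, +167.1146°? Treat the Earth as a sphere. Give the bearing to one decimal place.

208.3°

Δλ = 167.1146 − -147.1137 = 314.2283°; wrapped into (−180°, 180°]: -45.7717°.
θ = atan2( sin Δλ · cos φ₂ , cos φ₁ · sin φ₂ − sin φ₁ · cos φ₂ · cos Δλ )
  = atan2(-0.45798, -0.84955) = -151.672° → normalised to [0°, 360°): 208.328°.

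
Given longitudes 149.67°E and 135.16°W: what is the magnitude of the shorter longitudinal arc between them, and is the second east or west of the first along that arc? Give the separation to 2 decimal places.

75.17° east

Raw difference: -135.16 − 149.67 = -284.83°.
Normalise into (−180°, 180°]: -284.83° + 360° = 75.17°.
Positive ⇒ the second point lies to the east; separation 75.17°.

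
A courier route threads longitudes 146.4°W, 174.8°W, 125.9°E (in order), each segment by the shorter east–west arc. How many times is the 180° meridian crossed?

Leg 1: -146.4° → -174.8°, shortest Δλ = -28.4° (west) — does not cross 180°.
Leg 2: -174.8° → +125.9°, shortest Δλ = -59.3° (west) — crosses 180°.
Total crossings: 1.

1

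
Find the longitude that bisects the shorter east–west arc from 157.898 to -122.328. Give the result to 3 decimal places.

-162.215°

Signed shortest Δλ from +157.898° to -122.328° is +79.774°.
Midpoint longitude = +157.898° + (+79.774°)/2 = +157.898° + 39.887° = +197.785°.
Normalise into (−180°, 180°]: -162.215°.
(The naïve average (+157.898 + -122.328)/2 = 17.785° is on the wrong side of the globe.)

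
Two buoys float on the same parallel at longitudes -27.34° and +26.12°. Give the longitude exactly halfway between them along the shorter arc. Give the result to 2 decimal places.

-0.61°

Signed shortest Δλ from -27.34° to +26.12° is +53.46°.
Midpoint longitude = -27.34° + (+53.46°)/2 = -27.34° + 26.73° = -0.61°.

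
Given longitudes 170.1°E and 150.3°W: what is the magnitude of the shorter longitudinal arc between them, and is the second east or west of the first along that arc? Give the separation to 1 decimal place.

Raw difference: -150.3 − 170.1 = -320.4°.
Normalise into (−180°, 180°]: -320.4° + 360° = 39.6°.
Positive ⇒ the second point lies to the east; separation 39.6°.

39.6° east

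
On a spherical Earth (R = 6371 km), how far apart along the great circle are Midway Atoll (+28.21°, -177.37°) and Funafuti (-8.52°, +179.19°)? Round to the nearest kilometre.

4101 km

Δλ = 179.19 − -177.37 = 356.56°; wrapped into (−180°, 180°]: -3.44°.
Δφ = -8.52 − 28.21 = -36.73°.
a = sin²(Δφ/2) + cos φ₁ · cos φ₂ · sin²(Δλ/2) = 0.100054.
c = 2·atan2(√a, √(1−a)) = 0.64368 rad → d = 6371·c ≈ 4100.89 km.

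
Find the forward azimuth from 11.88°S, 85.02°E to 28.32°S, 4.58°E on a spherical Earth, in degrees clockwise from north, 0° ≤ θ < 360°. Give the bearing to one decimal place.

243.4°

Δλ = 4.58 − 85.02 = -80.44°.
θ = atan2( sin Δλ · cos φ₂ , cos φ₁ · sin φ₂ − sin φ₁ · cos φ₂ · cos Δλ )
  = atan2(-0.86809, -0.43414) = -116.570° → normalised to [0°, 360°): 243.430°.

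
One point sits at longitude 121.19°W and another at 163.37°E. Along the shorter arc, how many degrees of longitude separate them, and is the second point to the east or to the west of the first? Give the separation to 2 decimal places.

Raw difference: 163.37 − -121.19 = 284.56°.
Normalise into (−180°, 180°]: 284.56° − 360° = -75.44°.
Negative ⇒ the second point lies to the west; separation 75.44°.

75.44° west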